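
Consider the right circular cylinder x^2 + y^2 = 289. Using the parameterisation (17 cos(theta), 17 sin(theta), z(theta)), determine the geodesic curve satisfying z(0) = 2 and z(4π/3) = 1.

Parameterise the cylinder of radius R = 17 as
    r(θ) = (17 cos θ, 17 sin θ, z(θ)).
The arc-length element is
    ds = sqrt(289 + (dz/dθ)^2) dθ,
so the Lagrangian is L = sqrt(289 + z'^2).
L depends on z' only, not on z or θ, so ∂L/∂z = 0 and
    ∂L/∂z' = z' / sqrt(289 + z'^2).
The Euler-Lagrange equation gives
    d/dθ( z' / sqrt(289 + z'^2) ) = 0,
so z' is constant. Integrating once:
    z(θ) = a θ + b,
a helix on the cylinder (a straight line when the cylinder is unrolled). The constants a, b are determined by the endpoint conditions.
With endpoint conditions z(0) = 2 and z(4π/3) = 1: from z(0) = b we get b = 2, and a·4π/3 + 2 = 1 gives a = -3/(4π), so
    z(θ) = (-3/(4π)) θ + 2.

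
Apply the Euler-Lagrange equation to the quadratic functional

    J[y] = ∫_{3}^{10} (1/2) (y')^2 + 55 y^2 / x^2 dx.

The Lagrangian is L = (1/2) (y')^2 + 55 y^2 / x^2.
Compute ∂L/∂y = 110y/x^2, ∂L/∂y' = y'.
The Euler-Lagrange equation d/dx(∂L/∂y') − ∂L/∂y = 0 reduces to
    y'' − 110/x^2 · y = 0  (x > 0).
Its general solution is
    y(x) = A x^11 + B x^(-10),
with A, B fixed by the endpoint conditions.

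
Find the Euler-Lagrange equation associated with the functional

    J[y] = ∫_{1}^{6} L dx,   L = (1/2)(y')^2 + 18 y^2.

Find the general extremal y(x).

The Lagrangian is L = (1/2)(y')^2 + 18 y^2.
∂L/∂y = 36y.
∂L/∂y' = y'.
The Euler-Lagrange equation d/dx(∂L/∂y') − ∂L/∂y = 0 becomes:
    y'' - 36 y = 0
General solution: y(x) = A e^(6x) + B e^(-6x), where A and B are arbitrary constants fixed by the endpoint conditions.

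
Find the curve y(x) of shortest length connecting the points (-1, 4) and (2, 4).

Arc-length functional: J[y] = ∫ sqrt(1 + (y')^2) dx.
Lagrangian L = sqrt(1 + (y')^2) has no explicit y dependence, so ∂L/∂y = 0 and the Euler-Lagrange equation gives
    d/dx( y' / sqrt(1 + (y')^2) ) = 0  ⇒  y' / sqrt(1 + (y')^2) = const.
Hence y' is constant, so y(x) is affine.
Fitting the endpoints (-1, 4) and (2, 4):
    slope m = (4 − 4) / (2 − (-1)) = 0,
    intercept c = 4 − m·(-1) = 4.
Extremal: y(x) = 4.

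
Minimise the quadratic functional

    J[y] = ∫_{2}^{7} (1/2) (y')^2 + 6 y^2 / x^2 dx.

The Lagrangian is L = (1/2) (y')^2 + 6 y^2 / x^2.
Compute ∂L/∂y = 12y/x^2, ∂L/∂y' = y'.
The Euler-Lagrange equation d/dx(∂L/∂y') − ∂L/∂y = 0 reduces to
    y'' − 12/x^2 · y = 0  (x > 0).
Its general solution is
    y(x) = A x^4 + B x^(-3),
with A, B fixed by the endpoint conditions.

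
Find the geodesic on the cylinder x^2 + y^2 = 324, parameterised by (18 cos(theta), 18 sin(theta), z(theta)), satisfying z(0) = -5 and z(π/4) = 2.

Parameterise the cylinder of radius R = 18 as
    r(θ) = (18 cos θ, 18 sin θ, z(θ)).
The arc-length element is
    ds = sqrt(324 + (dz/dθ)^2) dθ,
so the Lagrangian is L = sqrt(324 + z'^2).
L depends on z' only, not on z or θ, so ∂L/∂z = 0 and
    ∂L/∂z' = z' / sqrt(324 + z'^2).
The Euler-Lagrange equation gives
    d/dθ( z' / sqrt(324 + z'^2) ) = 0,
so z' is constant. Integrating once:
    z(θ) = a θ + b,
a helix on the cylinder (a straight line when the cylinder is unrolled). The constants a, b are determined by the endpoint conditions.
With endpoint conditions z(0) = -5 and z(π/4) = 2: from z(0) = b we get b = -5, and a·π/4 + -5 = 2 gives a = 28/π, so
    z(θ) = (28/π) θ − 5.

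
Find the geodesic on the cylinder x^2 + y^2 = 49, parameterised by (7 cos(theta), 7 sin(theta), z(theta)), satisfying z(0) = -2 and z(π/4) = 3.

Parameterise the cylinder of radius R = 7 as
    r(θ) = (7 cos θ, 7 sin θ, z(θ)).
The arc-length element is
    ds = sqrt(49 + (dz/dθ)^2) dθ,
so the Lagrangian is L = sqrt(49 + z'^2).
L depends on z' only, not on z or θ, so ∂L/∂z = 0 and
    ∂L/∂z' = z' / sqrt(49 + z'^2).
The Euler-Lagrange equation gives
    d/dθ( z' / sqrt(49 + z'^2) ) = 0,
so z' is constant. Integrating once:
    z(θ) = a θ + b,
a helix on the cylinder (a straight line when the cylinder is unrolled). The constants a, b are determined by the endpoint conditions.
With endpoint conditions z(0) = -2 and z(π/4) = 3: from z(0) = b we get b = -2, and a·π/4 + -2 = 3 gives a = 20/π, so
    z(θ) = (20/π) θ − 2.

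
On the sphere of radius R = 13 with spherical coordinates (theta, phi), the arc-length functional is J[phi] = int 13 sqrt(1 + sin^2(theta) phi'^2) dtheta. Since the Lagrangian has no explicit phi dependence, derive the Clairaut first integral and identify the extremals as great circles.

On the sphere of radius R = 13 with spherical coordinates (θ, φ), the induced metric is
    ds^2 = 169(dθ^2 + sin^2(θ) dφ^2).
Parameterise by θ; the arc-length functional is
    J[φ] = ∫ 13 sqrt(1 + sin^2(θ) (dφ/dθ)^2) dθ,
so L = 13 sqrt(1 + sin^2(θ) φ'^2). Compute
    ∂L/∂φ = 0  (L has no explicit φ dependence),
    ∂L/∂φ' = 13 sin^2(θ) φ' / sqrt(1 + sin^2(θ) φ'^2).
Since ∂L/∂φ = 0, the Euler-Lagrange equation
    d/dθ(∂L/∂φ') − ∂L/∂φ = 0
reduces to d/dθ(∂L/∂φ') = 0, i.e. the momentum conjugate to φ is conserved:
    13 sin^2(θ) φ' / sqrt(1 + sin^2(θ) φ'^2) = C.
The overall factor of 13 is constant, so dividing through gives Clairaut's relation sin^2(θ) φ' / sqrt(1 + sin^2(θ) φ'^2) = C' (with C' = C/13). Solving for φ' and integrating gives the great-circle family
    cot(θ) = A cos(φ − φ_0),
i.e. the intersection of the sphere with a plane through the origin. The two constants A and φ_0 (equivalently C and one phase) are fixed by the two endpoint conditions.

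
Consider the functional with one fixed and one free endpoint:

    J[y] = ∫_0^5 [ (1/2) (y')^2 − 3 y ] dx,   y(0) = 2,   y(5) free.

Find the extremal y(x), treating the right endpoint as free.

The Lagrangian L = (1/2) (y')^2 − 3 y gives
    ∂L/∂y = −3,   ∂L/∂y' = y'.
Euler-Lagrange: d/dx(y') − (−3) = 0, i.e. y'' + 3 = 0, so
    y(x) = −(3/2) x^2 + C1 x + C2.
Fixed left endpoint y(0) = 2 ⇒ C2 = 2.
The right endpoint x = 5 is free, so the natural (transversality) condition is ∂L/∂y' |_{x=5} = 0, i.e. y'(5) = 0.
Compute y'(x) = −3 x + C1, so y'(5) = −15 + C1 = 0 ⇒ C1 = 15.
Therefore the extremal is
    y(x) = −(3/2) x^2 + 15 x + 2.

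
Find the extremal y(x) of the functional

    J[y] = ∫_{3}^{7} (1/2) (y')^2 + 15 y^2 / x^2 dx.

The Lagrangian is L = (1/2) (y')^2 + 15 y^2 / x^2.
Compute ∂L/∂y = 30y/x^2, ∂L/∂y' = y'.
The Euler-Lagrange equation d/dx(∂L/∂y') − ∂L/∂y = 0 reduces to
    y'' − 30/x^2 · y = 0  (x > 0).
Its general solution is
    y(x) = A x^6 + B x^(-5),
with A, B fixed by the endpoint conditions.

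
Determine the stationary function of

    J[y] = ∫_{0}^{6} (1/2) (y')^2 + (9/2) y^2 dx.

The Lagrangian is L = (1/2) (y')^2 + (9/2) y^2.
Compute ∂L/∂y = 9y, ∂L/∂y' = y'.
The Euler-Lagrange equation d/dx(∂L/∂y') − ∂L/∂y = 0 reduces to
    y'' − 9 y = 0.
Its general solution is
    y(x) = A e^(3x) + B e^(−3x),
with A, B fixed by the endpoint conditions.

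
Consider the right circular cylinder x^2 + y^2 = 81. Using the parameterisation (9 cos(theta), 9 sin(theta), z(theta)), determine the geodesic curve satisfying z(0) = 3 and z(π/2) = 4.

Parameterise the cylinder of radius R = 9 as
    r(θ) = (9 cos θ, 9 sin θ, z(θ)).
The arc-length element is
    ds = sqrt(81 + (dz/dθ)^2) dθ,
so the Lagrangian is L = sqrt(81 + z'^2).
L depends on z' only, not on z or θ, so ∂L/∂z = 0 and
    ∂L/∂z' = z' / sqrt(81 + z'^2).
The Euler-Lagrange equation gives
    d/dθ( z' / sqrt(81 + z'^2) ) = 0,
so z' is constant. Integrating once:
    z(θ) = a θ + b,
a helix on the cylinder (a straight line when the cylinder is unrolled). The constants a, b are determined by the endpoint conditions.
With endpoint conditions z(0) = 3 and z(π/2) = 4: from z(0) = b we get b = 3, and a·π/2 + 3 = 4 gives a = 2/π, so
    z(θ) = (2/π) θ + 3.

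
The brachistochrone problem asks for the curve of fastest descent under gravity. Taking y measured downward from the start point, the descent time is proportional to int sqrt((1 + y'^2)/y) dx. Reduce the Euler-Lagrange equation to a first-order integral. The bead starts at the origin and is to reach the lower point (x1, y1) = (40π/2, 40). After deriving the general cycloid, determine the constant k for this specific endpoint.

The Lagrangian L = sqrt((1 + y'^2) / y) has no explicit x dependence, so the Beltrami identity applies:
    L − y' ∂L/∂y' = C.
Compute ∂L/∂y' = y' / sqrt(y (1 + y'^2)).
Substitute:
    sqrt((1 + y'^2)/y) − y'·y' / sqrt(y (1 + y'^2))
    = (1 + y'^2) / sqrt(y (1 + y'^2)) − y'^2 / sqrt(y (1 + y'^2))
    = 1 / sqrt(y (1 + y'^2)) = C.
Squaring and rearranging gives the first integral
    y (1 + y'^2) = 1/C^2 =: k   (constant).
Solving this first-order ODE by the substitution
    y = (k/2)(1 − cos θ)
yields the cycloid parameterisation
    x(θ) = (k/2)(θ − sin θ),   y(θ) = (k/2)(1 − cos θ).
The constant k is fixed by the endpoint condition.
Now fit the given lower endpoint (x1, y1) = (40π/2, 40). At the bottom of the first arch (θ = π), the parametric equations give
    y(π) = (k/2)(1 − cos π) = k,
    x(π) = (k/2)(π − sin π) = kπ/2.
Matching y(π) = 40 gives k = 40, consistent with x(π) = 40π/2. Therefore the specific cycloid is
    x(θ) = (40/2)(θ − sin θ),   y(θ) = (40/2)(1 − cos θ).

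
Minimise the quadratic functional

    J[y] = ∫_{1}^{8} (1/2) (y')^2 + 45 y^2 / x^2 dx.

The Lagrangian is L = (1/2) (y')^2 + 45 y^2 / x^2.
Compute ∂L/∂y = 90y/x^2, ∂L/∂y' = y'.
The Euler-Lagrange equation d/dx(∂L/∂y') − ∂L/∂y = 0 reduces to
    y'' − 90/x^2 · y = 0  (x > 0).
Its general solution is
    y(x) = A x^10 + B x^(-9),
with A, B fixed by the endpoint conditions.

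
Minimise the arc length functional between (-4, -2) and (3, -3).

Arc-length functional: J[y] = ∫ sqrt(1 + (y')^2) dx.
Lagrangian L = sqrt(1 + (y')^2) has no explicit y dependence, so ∂L/∂y = 0 and the Euler-Lagrange equation gives
    d/dx( y' / sqrt(1 + (y')^2) ) = 0  ⇒  y' / sqrt(1 + (y')^2) = const.
Hence y' is constant, so y(x) is affine.
Fitting the endpoints (-4, -2) and (3, -3):
    slope m = ((-3) − (-2)) / (3 − (-4)) = -1/7,
    intercept c = (-2) − m·(-4) = -18/7.
Extremal: y(x) = (-1/7) x - 18/7.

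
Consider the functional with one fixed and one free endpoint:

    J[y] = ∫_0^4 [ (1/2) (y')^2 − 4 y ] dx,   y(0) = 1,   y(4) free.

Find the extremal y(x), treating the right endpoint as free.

The Lagrangian L = (1/2) (y')^2 − 4 y gives
    ∂L/∂y = −4,   ∂L/∂y' = y'.
Euler-Lagrange: d/dx(y') − (−4) = 0, i.e. y'' + 4 = 0, so
    y(x) = −(4/2) x^2 + C1 x + C2.
Fixed left endpoint y(0) = 1 ⇒ C2 = 1.
The right endpoint x = 4 is free, so the natural (transversality) condition is ∂L/∂y' |_{x=4} = 0, i.e. y'(4) = 0.
Compute y'(x) = −4 x + C1, so y'(4) = −16 + C1 = 0 ⇒ C1 = 16.
Therefore the extremal is
    y(x) = −2 x^2 + 16 x + 1.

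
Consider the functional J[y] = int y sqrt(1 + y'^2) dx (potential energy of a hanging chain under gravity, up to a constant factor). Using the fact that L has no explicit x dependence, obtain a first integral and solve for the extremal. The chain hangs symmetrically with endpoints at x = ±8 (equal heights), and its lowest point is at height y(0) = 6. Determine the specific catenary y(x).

The Lagrangian L(y, y') = y sqrt(1 + y'^2) has no explicit x dependence, so the Beltrami identity applies:
    L − y' ∂L/∂y' = C.
Compute ∂L/∂y' = y · y' / sqrt(1 + y'^2). Then
    L − y' ∂L/∂y'
    = y sqrt(1 + y'^2) − y · y'^2 / sqrt(1 + y'^2)
    = y (1 + y'^2 − y'^2) / sqrt(1 + y'^2)
    = y / sqrt(1 + y'^2) = C.
Squaring gives y^2 = C^2 (1 + y'^2), i.e.
    y'^2 = y^2 / C^2 − 1.
Separating variables,
    dy / sqrt(y^2 − C^2) = dx / C,
and integrating gives arccosh(y / C) = (x − a)/C, so
    y(x) = C cosh((x − a)/C),
the catenary. The constants C and a are fixed by the two endpoint conditions (and, for the hanging-chain problem, the length constraint selects C).
Now fit the given data. The endpoints x = ±8 are symmetric at equal height, so the catenary is even about its minimum: a = 0 and y(x) = C cosh(x/C). The lowest point is y(0) = C cosh(0) = C, and we are told y(0) = 6, so C = 6. Therefore
    y(x) = 6 cosh(x/6),
and at the endpoints
    y(±8) = 6 cosh(8/6).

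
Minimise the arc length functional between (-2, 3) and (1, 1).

Arc-length functional: J[y] = ∫ sqrt(1 + (y')^2) dx.
Lagrangian L = sqrt(1 + (y')^2) has no explicit y dependence, so ∂L/∂y = 0 and the Euler-Lagrange equation gives
    d/dx( y' / sqrt(1 + (y')^2) ) = 0  ⇒  y' / sqrt(1 + (y')^2) = const.
Hence y' is constant, so y(x) is affine.
Fitting the endpoints (-2, 3) and (1, 1):
    slope m = (1 − 3) / (1 − (-2)) = -2/3,
    intercept c = 3 − m·(-2) = 5/3.
Extremal: y(x) = (-2/3) x + 5/3.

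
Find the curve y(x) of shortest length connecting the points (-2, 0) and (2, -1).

Arc-length functional: J[y] = ∫ sqrt(1 + (y')^2) dx.
Lagrangian L = sqrt(1 + (y')^2) has no explicit y dependence, so ∂L/∂y = 0 and the Euler-Lagrange equation gives
    d/dx( y' / sqrt(1 + (y')^2) ) = 0  ⇒  y' / sqrt(1 + (y')^2) = const.
Hence y' is constant, so y(x) is affine.
Fitting the endpoints (-2, 0) and (2, -1):
    slope m = ((-1) − 0) / (2 − (-2)) = -1/4,
    intercept c = 0 − m·(-2) = -1/2.
Extremal: y(x) = (-1/4) x - 1/2.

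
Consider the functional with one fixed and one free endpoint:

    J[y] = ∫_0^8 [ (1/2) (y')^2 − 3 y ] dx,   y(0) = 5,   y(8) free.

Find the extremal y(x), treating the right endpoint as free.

The Lagrangian L = (1/2) (y')^2 − 3 y gives
    ∂L/∂y = −3,   ∂L/∂y' = y'.
Euler-Lagrange: d/dx(y') − (−3) = 0, i.e. y'' + 3 = 0, so
    y(x) = −(3/2) x^2 + C1 x + C2.
Fixed left endpoint y(0) = 5 ⇒ C2 = 5.
The right endpoint x = 8 is free, so the natural (transversality) condition is ∂L/∂y' |_{x=8} = 0, i.e. y'(8) = 0.
Compute y'(x) = −3 x + C1, so y'(8) = −24 + C1 = 0 ⇒ C1 = 24.
Therefore the extremal is
    y(x) = −(3/2) x^2 + 24 x + 5.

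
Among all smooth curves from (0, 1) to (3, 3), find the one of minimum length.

Arc-length functional: J[y] = ∫ sqrt(1 + (y')^2) dx.
Lagrangian L = sqrt(1 + (y')^2) has no explicit y dependence, so ∂L/∂y = 0 and the Euler-Lagrange equation gives
    d/dx( y' / sqrt(1 + (y')^2) ) = 0  ⇒  y' / sqrt(1 + (y')^2) = const.
Hence y' is constant, so y(x) is affine.
Fitting the endpoints (0, 1) and (3, 3):
    slope m = (3 − 1) / (3 − 0) = 2/3,
    intercept c = 1 − m·0 = 1.
Extremal: y(x) = (2/3) x + 1.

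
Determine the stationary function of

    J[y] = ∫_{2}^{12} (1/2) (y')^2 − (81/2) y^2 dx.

The Lagrangian is L = (1/2) (y')^2 − (81/2) y^2.
Compute ∂L/∂y = -81y, ∂L/∂y' = y'.
The Euler-Lagrange equation d/dx(∂L/∂y') − ∂L/∂y = 0 reduces to
    y'' + 81 y = 0.
Its general solution is
    y(x) = A sin(9x) + B cos(9x),
with A, B fixed by the endpoint conditions.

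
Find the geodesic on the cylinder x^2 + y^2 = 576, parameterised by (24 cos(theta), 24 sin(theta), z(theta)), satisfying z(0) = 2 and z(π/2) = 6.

Parameterise the cylinder of radius R = 24 as
    r(θ) = (24 cos θ, 24 sin θ, z(θ)).
The arc-length element is
    ds = sqrt(576 + (dz/dθ)^2) dθ,
so the Lagrangian is L = sqrt(576 + z'^2).
L depends on z' only, not on z or θ, so ∂L/∂z = 0 and
    ∂L/∂z' = z' / sqrt(576 + z'^2).
The Euler-Lagrange equation gives
    d/dθ( z' / sqrt(576 + z'^2) ) = 0,
so z' is constant. Integrating once:
    z(θ) = a θ + b,
a helix on the cylinder (a straight line when the cylinder is unrolled). The constants a, b are determined by the endpoint conditions.
With endpoint conditions z(0) = 2 and z(π/2) = 6: from z(0) = b we get b = 2, and a·π/2 + 2 = 6 gives a = 8/π, so
    z(θ) = (8/π) θ + 2.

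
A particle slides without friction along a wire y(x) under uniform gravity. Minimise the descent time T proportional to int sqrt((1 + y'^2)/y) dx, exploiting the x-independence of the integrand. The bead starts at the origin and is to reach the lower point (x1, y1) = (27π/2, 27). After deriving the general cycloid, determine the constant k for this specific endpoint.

The Lagrangian L = sqrt((1 + y'^2) / y) has no explicit x dependence, so the Beltrami identity applies:
    L − y' ∂L/∂y' = C.
Compute ∂L/∂y' = y' / sqrt(y (1 + y'^2)).
Substitute:
    sqrt((1 + y'^2)/y) − y'·y' / sqrt(y (1 + y'^2))
    = (1 + y'^2) / sqrt(y (1 + y'^2)) − y'^2 / sqrt(y (1 + y'^2))
    = 1 / sqrt(y (1 + y'^2)) = C.
Squaring and rearranging gives the first integral
    y (1 + y'^2) = 1/C^2 =: k   (constant).
Solving this first-order ODE by the substitution
    y = (k/2)(1 − cos θ)
yields the cycloid parameterisation
    x(θ) = (k/2)(θ − sin θ),   y(θ) = (k/2)(1 − cos θ).
The constant k is fixed by the endpoint condition.
Now fit the given lower endpoint (x1, y1) = (27π/2, 27). At the bottom of the first arch (θ = π), the parametric equations give
    y(π) = (k/2)(1 − cos π) = k,
    x(π) = (k/2)(π − sin π) = kπ/2.
Matching y(π) = 27 gives k = 27, consistent with x(π) = 27π/2. Therefore the specific cycloid is
    x(θ) = (27/2)(θ − sin θ),   y(θ) = (27/2)(1 − cos θ).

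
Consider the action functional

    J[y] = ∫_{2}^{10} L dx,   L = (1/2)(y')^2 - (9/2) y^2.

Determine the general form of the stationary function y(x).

The Lagrangian is L = (1/2)(y')^2 - (9/2) y^2.
∂L/∂y = -9y.
∂L/∂y' = y'.
The Euler-Lagrange equation d/dx(∂L/∂y') − ∂L/∂y = 0 becomes:
    y'' + 9 y = 0
General solution: y(x) = A sin(3x) + B cos(3x), where A and B are arbitrary constants fixed by the endpoint conditions.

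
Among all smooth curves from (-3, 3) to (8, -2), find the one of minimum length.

Arc-length functional: J[y] = ∫ sqrt(1 + (y')^2) dx.
Lagrangian L = sqrt(1 + (y')^2) has no explicit y dependence, so ∂L/∂y = 0 and the Euler-Lagrange equation gives
    d/dx( y' / sqrt(1 + (y')^2) ) = 0  ⇒  y' / sqrt(1 + (y')^2) = const.
Hence y' is constant, so y(x) is affine.
Fitting the endpoints (-3, 3) and (8, -2):
    slope m = ((-2) − 3) / (8 − (-3)) = -5/11,
    intercept c = 3 − m·(-3) = 18/11.
Extremal: y(x) = (-5/11) x + 18/11.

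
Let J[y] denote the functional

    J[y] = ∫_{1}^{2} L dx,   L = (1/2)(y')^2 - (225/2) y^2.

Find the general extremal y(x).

The Lagrangian is L = (1/2)(y')^2 - (225/2) y^2.
∂L/∂y = -225y.
∂L/∂y' = y'.
The Euler-Lagrange equation d/dx(∂L/∂y') − ∂L/∂y = 0 becomes:
    y'' + 225 y = 0
General solution: y(x) = A sin(15x) + B cos(15x), where A and B are arbitrary constants fixed by the endpoint conditions.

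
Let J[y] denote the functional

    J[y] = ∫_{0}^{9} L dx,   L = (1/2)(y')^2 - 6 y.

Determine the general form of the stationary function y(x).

The Lagrangian is L = (1/2)(y')^2 - 6 y.
∂L/∂y = -6.
∂L/∂y' = y'.
The Euler-Lagrange equation d/dx(∂L/∂y') − ∂L/∂y = 0 becomes:
    y'' + 6 = 0
General solution: y(x) = -3 x^2 + A x + B, where A and B are arbitrary constants fixed by the endpoint conditions.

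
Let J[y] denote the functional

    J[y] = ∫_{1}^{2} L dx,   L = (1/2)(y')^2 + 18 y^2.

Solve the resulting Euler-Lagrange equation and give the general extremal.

The Lagrangian is L = (1/2)(y')^2 + 18 y^2.
∂L/∂y = 36y.
∂L/∂y' = y'.
The Euler-Lagrange equation d/dx(∂L/∂y') − ∂L/∂y = 0 becomes:
    y'' - 36 y = 0
General solution: y(x) = A e^(6x) + B e^(-6x), where A and B are arbitrary constants fixed by the endpoint conditions.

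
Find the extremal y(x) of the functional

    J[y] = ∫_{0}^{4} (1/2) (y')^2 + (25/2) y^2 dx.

The Lagrangian is L = (1/2) (y')^2 + (25/2) y^2.
Compute ∂L/∂y = 25y, ∂L/∂y' = y'.
The Euler-Lagrange equation d/dx(∂L/∂y') − ∂L/∂y = 0 reduces to
    y'' − 25 y = 0.
Its general solution is
    y(x) = A e^(5x) + B e^(−5x),
with A, B fixed by the endpoint conditions.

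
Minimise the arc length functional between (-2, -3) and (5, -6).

Arc-length functional: J[y] = ∫ sqrt(1 + (y')^2) dx.
Lagrangian L = sqrt(1 + (y')^2) has no explicit y dependence, so ∂L/∂y = 0 and the Euler-Lagrange equation gives
    d/dx( y' / sqrt(1 + (y')^2) ) = 0  ⇒  y' / sqrt(1 + (y')^2) = const.
Hence y' is constant, so y(x) is affine.
Fitting the endpoints (-2, -3) and (5, -6):
    slope m = ((-6) − (-3)) / (5 − (-2)) = -3/7,
    intercept c = (-3) − m·(-2) = -27/7.
Extremal: y(x) = (-3/7) x - 27/7.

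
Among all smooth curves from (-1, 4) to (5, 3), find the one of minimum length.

Arc-length functional: J[y] = ∫ sqrt(1 + (y')^2) dx.
Lagrangian L = sqrt(1 + (y')^2) has no explicit y dependence, so ∂L/∂y = 0 and the Euler-Lagrange equation gives
    d/dx( y' / sqrt(1 + (y')^2) ) = 0  ⇒  y' / sqrt(1 + (y')^2) = const.
Hence y' is constant, so y(x) is affine.
Fitting the endpoints (-1, 4) and (5, 3):
    slope m = (3 − 4) / (5 − (-1)) = -1/6,
    intercept c = 4 − m·(-1) = 23/6.
Extremal: y(x) = (-1/6) x + 23/6.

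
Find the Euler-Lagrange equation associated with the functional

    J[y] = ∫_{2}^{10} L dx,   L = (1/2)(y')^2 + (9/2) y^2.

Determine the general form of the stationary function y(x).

The Lagrangian is L = (1/2)(y')^2 + (9/2) y^2.
∂L/∂y = 9y.
∂L/∂y' = y'.
The Euler-Lagrange equation d/dx(∂L/∂y') − ∂L/∂y = 0 becomes:
    y'' - 9 y = 0
General solution: y(x) = A e^(3x) + B e^(-3x), where A and B are arbitrary constants fixed by the endpoint conditions.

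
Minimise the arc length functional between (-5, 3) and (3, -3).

Arc-length functional: J[y] = ∫ sqrt(1 + (y')^2) dx.
Lagrangian L = sqrt(1 + (y')^2) has no explicit y dependence, so ∂L/∂y = 0 and the Euler-Lagrange equation gives
    d/dx( y' / sqrt(1 + (y')^2) ) = 0  ⇒  y' / sqrt(1 + (y')^2) = const.
Hence y' is constant, so y(x) is affine.
Fitting the endpoints (-5, 3) and (3, -3):
    slope m = ((-3) − 3) / (3 − (-5)) = -3/4,
    intercept c = 3 − m·(-5) = -3/4.
Extremal: y(x) = (-3/4) x - 3/4.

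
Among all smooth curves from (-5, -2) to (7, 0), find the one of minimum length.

Arc-length functional: J[y] = ∫ sqrt(1 + (y')^2) dx.
Lagrangian L = sqrt(1 + (y')^2) has no explicit y dependence, so ∂L/∂y = 0 and the Euler-Lagrange equation gives
    d/dx( y' / sqrt(1 + (y')^2) ) = 0  ⇒  y' / sqrt(1 + (y')^2) = const.
Hence y' is constant, so y(x) is affine.
Fitting the endpoints (-5, -2) and (7, 0):
    slope m = (0 − (-2)) / (7 − (-5)) = 1/6,
    intercept c = (-2) − m·(-5) = -7/6.
Extremal: y(x) = (1/6) x - 7/6.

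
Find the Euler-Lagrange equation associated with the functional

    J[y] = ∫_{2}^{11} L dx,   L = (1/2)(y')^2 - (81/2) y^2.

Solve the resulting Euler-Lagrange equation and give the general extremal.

The Lagrangian is L = (1/2)(y')^2 - (81/2) y^2.
∂L/∂y = -81y.
∂L/∂y' = y'.
The Euler-Lagrange equation d/dx(∂L/∂y') − ∂L/∂y = 0 becomes:
    y'' + 81 y = 0
General solution: y(x) = A sin(9x) + B cos(9x), where A and B are arbitrary constants fixed by the endpoint conditions.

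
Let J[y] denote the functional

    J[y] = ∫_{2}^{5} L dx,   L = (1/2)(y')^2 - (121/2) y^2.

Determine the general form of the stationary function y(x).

The Lagrangian is L = (1/2)(y')^2 - (121/2) y^2.
∂L/∂y = -121y.
∂L/∂y' = y'.
The Euler-Lagrange equation d/dx(∂L/∂y') − ∂L/∂y = 0 becomes:
    y'' + 121 y = 0
General solution: y(x) = A sin(11x) + B cos(11x), where A and B are arbitrary constants fixed by the endpoint conditions.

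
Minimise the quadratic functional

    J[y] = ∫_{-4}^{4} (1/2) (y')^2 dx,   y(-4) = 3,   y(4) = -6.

The Lagrangian is L = (1/2) (y')^2.
Compute ∂L/∂y = 0, ∂L/∂y' = y'.
The Euler-Lagrange equation d/dx(∂L/∂y') − ∂L/∂y = 0 reduces to
    y'' = 0.
Its general solution is
    y(x) = A x + B,
with A, B fixed by the endpoint conditions.
Applying the endpoint conditions y(-4) = 3 and y(4) = -6: solve A·-4 + B = 3 and A·4 + B = -6. Subtracting gives A(4 − -4) = -6 − 3, so A = -9/8, and B = 3 − A·-4 = -3/2. Therefore
    y(x) = (-9/8) x - 3/2.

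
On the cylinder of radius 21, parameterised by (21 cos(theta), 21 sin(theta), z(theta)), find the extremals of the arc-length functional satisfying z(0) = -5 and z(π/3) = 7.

Parameterise the cylinder of radius R = 21 as
    r(θ) = (21 cos θ, 21 sin θ, z(θ)).
The arc-length element is
    ds = sqrt(441 + (dz/dθ)^2) dθ,
so the Lagrangian is L = sqrt(441 + z'^2).
L depends on z' only, not on z or θ, so ∂L/∂z = 0 and
    ∂L/∂z' = z' / sqrt(441 + z'^2).
The Euler-Lagrange equation gives
    d/dθ( z' / sqrt(441 + z'^2) ) = 0,
so z' is constant. Integrating once:
    z(θ) = a θ + b,
a helix on the cylinder (a straight line when the cylinder is unrolled). The constants a, b are determined by the endpoint conditions.
With endpoint conditions z(0) = -5 and z(π/3) = 7: from z(0) = b we get b = -5, and a·π/3 + -5 = 7 gives a = 36/π, so
    z(θ) = (36/π) θ − 5.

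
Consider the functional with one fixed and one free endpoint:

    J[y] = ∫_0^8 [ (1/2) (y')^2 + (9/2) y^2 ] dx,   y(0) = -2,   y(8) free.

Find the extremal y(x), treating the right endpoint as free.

The Lagrangian L = (1/2) (y')^2 + (9/2) y^2 gives
    ∂L/∂y = 9 y,   ∂L/∂y' = y'.
Euler-Lagrange: y'' − 9 y = 0.
With k = 3, the general solution is
    y(x) = A cosh(3 x) + B sinh(3 x).
Fixed left endpoint y(0) = -2 ⇒ A = -2.
The right endpoint x = 8 is free, so the natural (transversality) condition is ∂L/∂y' |_{x=8} = 0, i.e. y'(8) = 0.
Compute y'(x) = A k sinh(k x) + B k cosh(k x), so
    y'(8) = A k sinh(k·8) + B k cosh(k·8) = 0
    ⇒ B = −A tanh(k·8) = 2 tanh(3·8).
Therefore the extremal is
    y(x) = −2 cosh(3 x) + 2 tanh(3·8) sinh(3 x).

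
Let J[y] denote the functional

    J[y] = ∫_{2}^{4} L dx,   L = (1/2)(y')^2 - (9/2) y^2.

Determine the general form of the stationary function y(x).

The Lagrangian is L = (1/2)(y')^2 - (9/2) y^2.
∂L/∂y = -9y.
∂L/∂y' = y'.
The Euler-Lagrange equation d/dx(∂L/∂y') − ∂L/∂y = 0 becomes:
    y'' + 9 y = 0
General solution: y(x) = A sin(3x) + B cos(3x), where A and B are arbitrary constants fixed by the endpoint conditions.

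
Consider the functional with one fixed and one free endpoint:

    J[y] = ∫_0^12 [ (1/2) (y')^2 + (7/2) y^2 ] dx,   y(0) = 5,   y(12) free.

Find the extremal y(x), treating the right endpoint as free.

The Lagrangian L = (1/2) (y')^2 + (7/2) y^2 gives
    ∂L/∂y = 7 y,   ∂L/∂y' = y'.
Euler-Lagrange: y'' − 7 y = 0.
With k = sqrt(7), the general solution is
    y(x) = A cosh(sqrt(7) x) + B sinh(sqrt(7) x).
Fixed left endpoint y(0) = 5 ⇒ A = 5.
The right endpoint x = 12 is free, so the natural (transversality) condition is ∂L/∂y' |_{x=12} = 0, i.e. y'(12) = 0.
Compute y'(x) = A k sinh(k x) + B k cosh(k x), so
    y'(12) = A k sinh(k·12) + B k cosh(k·12) = 0
    ⇒ B = −A tanh(k·12) = − 5 tanh(sqrt(7)·12).
Therefore the extremal is
    y(x) = 5 cosh(sqrt(7) x) − 5 tanh(sqrt(7)·12) sinh(sqrt(7) x).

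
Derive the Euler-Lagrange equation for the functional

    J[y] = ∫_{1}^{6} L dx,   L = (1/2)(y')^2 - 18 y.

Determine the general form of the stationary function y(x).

The Lagrangian is L = (1/2)(y')^2 - 18 y.
∂L/∂y = -18.
∂L/∂y' = y'.
The Euler-Lagrange equation d/dx(∂L/∂y') − ∂L/∂y = 0 becomes:
    y'' + 18 = 0
General solution: y(x) = -9 x^2 + A x + B, where A and B are arbitrary constants fixed by the endpoint conditions.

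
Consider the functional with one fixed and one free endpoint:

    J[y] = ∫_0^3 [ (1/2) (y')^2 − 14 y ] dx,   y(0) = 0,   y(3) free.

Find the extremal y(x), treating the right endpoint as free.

The Lagrangian L = (1/2) (y')^2 − 14 y gives
    ∂L/∂y = −14,   ∂L/∂y' = y'.
Euler-Lagrange: d/dx(y') − (−14) = 0, i.e. y'' + 14 = 0, so
    y(x) = −(14/2) x^2 + C1 x + C2.
Fixed left endpoint y(0) = 0 ⇒ C2 = 0.
The right endpoint x = 3 is free, so the natural (transversality) condition is ∂L/∂y' |_{x=3} = 0, i.e. y'(3) = 0.
Compute y'(x) = −14 x + C1, so y'(3) = −42 + C1 = 0 ⇒ C1 = 42.
Therefore the extremal is
    y(x) = −7 x^2 + 42 x.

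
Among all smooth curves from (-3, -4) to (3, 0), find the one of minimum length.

Arc-length functional: J[y] = ∫ sqrt(1 + (y')^2) dx.
Lagrangian L = sqrt(1 + (y')^2) has no explicit y dependence, so ∂L/∂y = 0 and the Euler-Lagrange equation gives
    d/dx( y' / sqrt(1 + (y')^2) ) = 0  ⇒  y' / sqrt(1 + (y')^2) = const.
Hence y' is constant, so y(x) is affine.
Fitting the endpoints (-3, -4) and (3, 0):
    slope m = (0 − (-4)) / (3 − (-3)) = 2/3,
    intercept c = (-4) − m·(-3) = -2.
Extremal: y(x) = (2/3) x - 2.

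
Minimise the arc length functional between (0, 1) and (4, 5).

Arc-length functional: J[y] = ∫ sqrt(1 + (y')^2) dx.
Lagrangian L = sqrt(1 + (y')^2) has no explicit y dependence, so ∂L/∂y = 0 and the Euler-Lagrange equation gives
    d/dx( y' / sqrt(1 + (y')^2) ) = 0  ⇒  y' / sqrt(1 + (y')^2) = const.
Hence y' is constant, so y(x) is affine.
Fitting the endpoints (0, 1) and (4, 5):
    slope m = (5 − 1) / (4 − 0) = 1,
    intercept c = 1 − m·0 = 1.
Extremal: y(x) = x + 1.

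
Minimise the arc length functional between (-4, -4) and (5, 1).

Arc-length functional: J[y] = ∫ sqrt(1 + (y')^2) dx.
Lagrangian L = sqrt(1 + (y')^2) has no explicit y dependence, so ∂L/∂y = 0 and the Euler-Lagrange equation gives
    d/dx( y' / sqrt(1 + (y')^2) ) = 0  ⇒  y' / sqrt(1 + (y')^2) = const.
Hence y' is constant, so y(x) is affine.
Fitting the endpoints (-4, -4) and (5, 1):
    slope m = (1 − (-4)) / (5 − (-4)) = 5/9,
    intercept c = (-4) − m·(-4) = -16/9.
Extremal: y(x) = (5/9) x - 16/9.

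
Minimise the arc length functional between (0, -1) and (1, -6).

Arc-length functional: J[y] = ∫ sqrt(1 + (y')^2) dx.
Lagrangian L = sqrt(1 + (y')^2) has no explicit y dependence, so ∂L/∂y = 0 and the Euler-Lagrange equation gives
    d/dx( y' / sqrt(1 + (y')^2) ) = 0  ⇒  y' / sqrt(1 + (y')^2) = const.
Hence y' is constant, so y(x) is affine.
Fitting the endpoints (0, -1) and (1, -6):
    slope m = ((-6) − (-1)) / (1 − 0) = -5,
    intercept c = (-1) − m·0 = -1.
Extremal: y(x) = -5 x - 1.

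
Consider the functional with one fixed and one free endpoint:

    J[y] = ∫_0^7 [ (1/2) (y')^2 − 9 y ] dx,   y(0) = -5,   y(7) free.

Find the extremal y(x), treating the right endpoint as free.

The Lagrangian L = (1/2) (y')^2 − 9 y gives
    ∂L/∂y = −9,   ∂L/∂y' = y'.
Euler-Lagrange: d/dx(y') − (−9) = 0, i.e. y'' + 9 = 0, so
    y(x) = −(9/2) x^2 + C1 x + C2.
Fixed left endpoint y(0) = -5 ⇒ C2 = -5.
The right endpoint x = 7 is free, so the natural (transversality) condition is ∂L/∂y' |_{x=7} = 0, i.e. y'(7) = 0.
Compute y'(x) = −9 x + C1, so y'(7) = −63 + C1 = 0 ⇒ C1 = 63.
Therefore the extremal is
    y(x) = −(9/2) x^2 + 63 x − 5.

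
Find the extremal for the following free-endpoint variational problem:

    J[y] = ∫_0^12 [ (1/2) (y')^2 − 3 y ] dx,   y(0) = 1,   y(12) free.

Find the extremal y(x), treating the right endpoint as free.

The Lagrangian L = (1/2) (y')^2 − 3 y gives
    ∂L/∂y = −3,   ∂L/∂y' = y'.
Euler-Lagrange: d/dx(y') − (−3) = 0, i.e. y'' + 3 = 0, so
    y(x) = −(3/2) x^2 + C1 x + C2.
Fixed left endpoint y(0) = 1 ⇒ C2 = 1.
The right endpoint x = 12 is free, so the natural (transversality) condition is ∂L/∂y' |_{x=12} = 0, i.e. y'(12) = 0.
Compute y'(x) = −3 x + C1, so y'(12) = −36 + C1 = 0 ⇒ C1 = 36.
Therefore the extremal is
    y(x) = −(3/2) x^2 + 36 x + 1.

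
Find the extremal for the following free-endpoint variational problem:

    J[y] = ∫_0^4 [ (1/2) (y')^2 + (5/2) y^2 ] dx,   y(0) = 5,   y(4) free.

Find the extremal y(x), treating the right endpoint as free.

The Lagrangian L = (1/2) (y')^2 + (5/2) y^2 gives
    ∂L/∂y = 5 y,   ∂L/∂y' = y'.
Euler-Lagrange: y'' − 5 y = 0.
With k = sqrt(5), the general solution is
    y(x) = A cosh(sqrt(5) x) + B sinh(sqrt(5) x).
Fixed left endpoint y(0) = 5 ⇒ A = 5.
The right endpoint x = 4 is free, so the natural (transversality) condition is ∂L/∂y' |_{x=4} = 0, i.e. y'(4) = 0.
Compute y'(x) = A k sinh(k x) + B k cosh(k x), so
    y'(4) = A k sinh(k·4) + B k cosh(k·4) = 0
    ⇒ B = −A tanh(k·4) = − 5 tanh(sqrt(5)·4).
Therefore the extremal is
    y(x) = 5 cosh(sqrt(5) x) − 5 tanh(sqrt(5)·4) sinh(sqrt(5) x).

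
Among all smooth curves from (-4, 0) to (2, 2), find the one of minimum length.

Arc-length functional: J[y] = ∫ sqrt(1 + (y')^2) dx.
Lagrangian L = sqrt(1 + (y')^2) has no explicit y dependence, so ∂L/∂y = 0 and the Euler-Lagrange equation gives
    d/dx( y' / sqrt(1 + (y')^2) ) = 0  ⇒  y' / sqrt(1 + (y')^2) = const.
Hence y' is constant, so y(x) is affine.
Fitting the endpoints (-4, 0) and (2, 2):
    slope m = (2 − 0) / (2 − (-4)) = 1/3,
    intercept c = 0 − m·(-4) = 4/3.
Extremal: y(x) = (1/3) x + 4/3.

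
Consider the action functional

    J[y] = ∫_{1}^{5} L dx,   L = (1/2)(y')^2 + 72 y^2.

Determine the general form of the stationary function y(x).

The Lagrangian is L = (1/2)(y')^2 + 72 y^2.
∂L/∂y = 144y.
∂L/∂y' = y'.
The Euler-Lagrange equation d/dx(∂L/∂y') − ∂L/∂y = 0 becomes:
    y'' - 144 y = 0
General solution: y(x) = A e^(12x) + B e^(-12x), where A and B are arbitrary constants fixed by the endpoint conditions.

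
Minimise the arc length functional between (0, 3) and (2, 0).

Arc-length functional: J[y] = ∫ sqrt(1 + (y')^2) dx.
Lagrangian L = sqrt(1 + (y')^2) has no explicit y dependence, so ∂L/∂y = 0 and the Euler-Lagrange equation gives
    d/dx( y' / sqrt(1 + (y')^2) ) = 0  ⇒  y' / sqrt(1 + (y')^2) = const.
Hence y' is constant, so y(x) is affine.
Fitting the endpoints (0, 3) and (2, 0):
    slope m = (0 − 3) / (2 − 0) = -3/2,
    intercept c = 3 − m·0 = 3.
Extremal: y(x) = (-3/2) x + 3.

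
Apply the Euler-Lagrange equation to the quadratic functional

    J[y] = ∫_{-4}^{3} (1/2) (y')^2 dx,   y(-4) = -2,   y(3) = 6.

The Lagrangian is L = (1/2) (y')^2.
Compute ∂L/∂y = 0, ∂L/∂y' = y'.
The Euler-Lagrange equation d/dx(∂L/∂y') − ∂L/∂y = 0 reduces to
    y'' = 0.
Its general solution is
    y(x) = A x + B,
with A, B fixed by the endpoint conditions.
Applying the endpoint conditions y(-4) = -2 and y(3) = 6: solve A·-4 + B = -2 and A·3 + B = 6. Subtracting gives A(3 − -4) = 6 − -2, so A = 8/7, and B = -2 − A·-4 = 18/7. Therefore
    y(x) = (8/7) x + 18/7.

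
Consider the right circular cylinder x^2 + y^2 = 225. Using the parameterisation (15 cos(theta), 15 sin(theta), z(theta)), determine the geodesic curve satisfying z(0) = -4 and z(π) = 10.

Parameterise the cylinder of radius R = 15 as
    r(θ) = (15 cos θ, 15 sin θ, z(θ)).
The arc-length element is
    ds = sqrt(225 + (dz/dθ)^2) dθ,
so the Lagrangian is L = sqrt(225 + z'^2).
L depends on z' only, not on z or θ, so ∂L/∂z = 0 and
    ∂L/∂z' = z' / sqrt(225 + z'^2).
The Euler-Lagrange equation gives
    d/dθ( z' / sqrt(225 + z'^2) ) = 0,
so z' is constant. Integrating once:
    z(θ) = a θ + b,
a helix on the cylinder (a straight line when the cylinder is unrolled). The constants a, b are determined by the endpoint conditions.
With endpoint conditions z(0) = -4 and z(π) = 10: from z(0) = b we get b = -4, and a·π + -4 = 10 gives a = 14/π, so
    z(θ) = (14/π) θ − 4.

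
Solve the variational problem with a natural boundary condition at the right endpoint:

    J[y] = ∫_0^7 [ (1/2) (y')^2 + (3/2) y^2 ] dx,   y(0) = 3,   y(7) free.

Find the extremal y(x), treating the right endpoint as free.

The Lagrangian L = (1/2) (y')^2 + (3/2) y^2 gives
    ∂L/∂y = 3 y,   ∂L/∂y' = y'.
Euler-Lagrange: y'' − 3 y = 0.
With k = sqrt(3), the general solution is
    y(x) = A cosh(sqrt(3) x) + B sinh(sqrt(3) x).
Fixed left endpoint y(0) = 3 ⇒ A = 3.
The right endpoint x = 7 is free, so the natural (transversality) condition is ∂L/∂y' |_{x=7} = 0, i.e. y'(7) = 0.
Compute y'(x) = A k sinh(k x) + B k cosh(k x), so
    y'(7) = A k sinh(k·7) + B k cosh(k·7) = 0
    ⇒ B = −A tanh(k·7) = − 3 tanh(sqrt(3)·7).
Therefore the extremal is
    y(x) = 3 cosh(sqrt(3) x) − 3 tanh(sqrt(3)·7) sinh(sqrt(3) x).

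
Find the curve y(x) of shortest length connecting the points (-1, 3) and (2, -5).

Arc-length functional: J[y] = ∫ sqrt(1 + (y')^2) dx.
Lagrangian L = sqrt(1 + (y')^2) has no explicit y dependence, so ∂L/∂y = 0 and the Euler-Lagrange equation gives
    d/dx( y' / sqrt(1 + (y')^2) ) = 0  ⇒  y' / sqrt(1 + (y')^2) = const.
Hence y' is constant, so y(x) is affine.
Fitting the endpoints (-1, 3) and (2, -5):
    slope m = ((-5) − 3) / (2 − (-1)) = -8/3,
    intercept c = 3 − m·(-1) = 1/3.
Extremal: y(x) = (-8/3) x + 1/3.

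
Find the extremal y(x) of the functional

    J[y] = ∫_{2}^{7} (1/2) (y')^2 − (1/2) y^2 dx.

The Lagrangian is L = (1/2) (y')^2 − (1/2) y^2.
Compute ∂L/∂y = -y, ∂L/∂y' = y'.
The Euler-Lagrange equation d/dx(∂L/∂y') − ∂L/∂y = 0 reduces to
    y'' + y = 0.
Its general solution is
    y(x) = A sin(x) + B cos(x),
with A, B fixed by the endpoint conditions.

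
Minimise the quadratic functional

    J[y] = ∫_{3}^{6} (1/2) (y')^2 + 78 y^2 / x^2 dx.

The Lagrangian is L = (1/2) (y')^2 + 78 y^2 / x^2.
Compute ∂L/∂y = 156y/x^2, ∂L/∂y' = y'.
The Euler-Lagrange equation d/dx(∂L/∂y') − ∂L/∂y = 0 reduces to
    y'' − 156/x^2 · y = 0  (x > 0).
Its general solution is
    y(x) = A x^13 + B x^(-12),
with A, B fixed by the endpoint conditions.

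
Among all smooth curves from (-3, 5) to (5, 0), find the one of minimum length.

Arc-length functional: J[y] = ∫ sqrt(1 + (y')^2) dx.
Lagrangian L = sqrt(1 + (y')^2) has no explicit y dependence, so ∂L/∂y = 0 and the Euler-Lagrange equation gives
    d/dx( y' / sqrt(1 + (y')^2) ) = 0  ⇒  y' / sqrt(1 + (y')^2) = const.
Hence y' is constant, so y(x) is affine.
Fitting the endpoints (-3, 5) and (5, 0):
    slope m = (0 − 5) / (5 − (-3)) = -5/8,
    intercept c = 5 − m·(-3) = 25/8.
Extremal: y(x) = (-5/8) x + 25/8.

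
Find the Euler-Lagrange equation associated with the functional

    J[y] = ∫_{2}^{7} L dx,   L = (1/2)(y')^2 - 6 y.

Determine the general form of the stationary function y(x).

The Lagrangian is L = (1/2)(y')^2 - 6 y.
∂L/∂y = -6.
∂L/∂y' = y'.
The Euler-Lagrange equation d/dx(∂L/∂y') − ∂L/∂y = 0 becomes:
    y'' + 6 = 0
General solution: y(x) = -3 x^2 + A x + B, where A and B are arbitrary constants fixed by the endpoint conditions.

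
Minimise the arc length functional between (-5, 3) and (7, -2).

Arc-length functional: J[y] = ∫ sqrt(1 + (y')^2) dx.
Lagrangian L = sqrt(1 + (y')^2) has no explicit y dependence, so ∂L/∂y = 0 and the Euler-Lagrange equation gives
    d/dx( y' / sqrt(1 + (y')^2) ) = 0  ⇒  y' / sqrt(1 + (y')^2) = const.
Hence y' is constant, so y(x) is affine.
Fitting the endpoints (-5, 3) and (7, -2):
    slope m = ((-2) − 3) / (7 − (-5)) = -5/12,
    intercept c = 3 − m·(-5) = 11/12.
Extremal: y(x) = (-5/12) x + 11/12.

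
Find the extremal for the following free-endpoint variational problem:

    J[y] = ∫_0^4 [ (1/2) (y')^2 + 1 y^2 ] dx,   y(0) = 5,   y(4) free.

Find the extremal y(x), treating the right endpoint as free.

The Lagrangian L = (1/2) (y')^2 + 1 y^2 gives
    ∂L/∂y = 2 y,   ∂L/∂y' = y'.
Euler-Lagrange: y'' − 2 y = 0.
With k = sqrt(2), the general solution is
    y(x) = A cosh(sqrt(2) x) + B sinh(sqrt(2) x).
Fixed left endpoint y(0) = 5 ⇒ A = 5.
The right endpoint x = 4 is free, so the natural (transversality) condition is ∂L/∂y' |_{x=4} = 0, i.e. y'(4) = 0.
Compute y'(x) = A k sinh(k x) + B k cosh(k x), so
    y'(4) = A k sinh(k·4) + B k cosh(k·4) = 0
    ⇒ B = −A tanh(k·4) = − 5 tanh(sqrt(2)·4).
Therefore the extremal is
    y(x) = 5 cosh(sqrt(2) x) − 5 tanh(sqrt(2)·4) sinh(sqrt(2) x).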